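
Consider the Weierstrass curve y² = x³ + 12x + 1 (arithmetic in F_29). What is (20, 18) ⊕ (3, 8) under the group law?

(22, 3)

(20, 18) + (3, 8). λ = (8 - 18)/(3 - 20) ≡ 19/12 mod 29. 12⁻¹ ≡ 17 (mod 29), so λ ≡ 4.
  x = λ² - 20 - 3 = 16 - 23 ≡ 22; y = λ·(20 - 22) - 18 ≡ 3. → (22, 3)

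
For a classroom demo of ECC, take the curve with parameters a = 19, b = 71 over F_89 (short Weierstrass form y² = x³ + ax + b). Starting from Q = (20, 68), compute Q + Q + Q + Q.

Double-and-add on 4 = (100)₂. Start with Q = (20, 68) for the leading 1-bit.
double: tangent at (20, 68): λ = (3·20² + 19)/(2·68) ≡ 62/47. 47⁻¹ ≡ 36 (mod 89), so λ ≡ 62·36 ≡ 7.
  x = λ² - 20 - 20 = 49 - 40 ≡ 9; y = λ·(20 - 9) - 68 ≡ 9. → (9, 9)
double: tangent at (9, 9): λ = (3·9² + 19)/(2·9) ≡ 84/18. 18⁻¹ ≡ 5 (mod 89), so λ ≡ 84·5 ≡ 64.
  x = λ² - 9 - 9 = 4096 - 18 ≡ 73; y = λ·(9 - 73) - 9 ≡ 78. → (73, 78)

(73, 78)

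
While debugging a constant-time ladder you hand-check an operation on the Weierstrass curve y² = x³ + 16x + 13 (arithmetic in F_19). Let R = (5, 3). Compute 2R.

tangent at (5, 3): λ = (3·5² + 16)/(2·3) ≡ 15/6. 6⁻¹ ≡ 16 (mod 19), so λ ≡ 15·16 ≡ 12.
  x = λ² - 5 - 5 = 144 - 10 ≡ 1; y = λ·(5 - 1) - 3 ≡ 7. → (1, 7)

(1, 7)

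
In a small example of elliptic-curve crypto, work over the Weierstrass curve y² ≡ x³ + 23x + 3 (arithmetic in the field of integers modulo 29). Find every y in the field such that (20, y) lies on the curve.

x³ + 23x + 3 = 8463 ≡ 24 (mod 29).
Square roots of 24 mod 29: 13 and 16 (since 13² = 169 ≡ 24).

13, 16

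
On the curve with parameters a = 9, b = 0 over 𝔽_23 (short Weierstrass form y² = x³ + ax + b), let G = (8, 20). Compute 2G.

(8, 3)

tangent at (8, 20): λ = (3·8² + 9)/(2·20) ≡ 17/17. 17⁻¹ ≡ 19 (mod 23), so λ ≡ 17·19 ≡ 1.
  x = λ² - 8 - 8 = 1 - 16 ≡ 8; y = λ·(8 - 8) - 20 ≡ 3. → (8, 3)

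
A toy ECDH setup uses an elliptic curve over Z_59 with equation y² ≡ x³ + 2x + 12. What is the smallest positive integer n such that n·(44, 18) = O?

2P: tangent at (44, 18): λ = (3·44² + 2)/(2·18) ≡ 28/36. 36⁻¹ ≡ 41 (mod 59), so λ ≡ 28·41 ≡ 27.
  x = λ² - 44 - 44 = 729 - 88 ≡ 51; y = λ·(44 - 51) - 18 ≡ 29. → (51, 29)
3P: (51, 29) + (44, 18). λ = (18 - 29)/(44 - 51) ≡ 48/52 mod 59. 52⁻¹ ≡ 42 (mod 59) since 52·42 = 2184 ≡ 1, so λ ≡ 10.
  x = λ² - 51 - 44 = 100 - 95 ≡ 5; y = λ·(51 - 5) - 29 ≡ 18. → (5, 18)
4P: (5, 18) + (44, 18). λ = (18 - 18)/(44 - 5) ≡ 0/39 mod 59. 39⁻¹ ≡ 56 (mod 59), so λ ≡ 0.
  x = λ² - 5 - 44 = 0 - 49 ≡ 10; y = λ·(5 - 10) - 18 ≡ 41. → (10, 41)
5P: (10, 41) + (44, 18). λ = (18 - 41)/(44 - 10) ≡ 36/34 mod 59. 34⁻¹ ≡ 33 (mod 59) since 34·33 = 1122 ≡ 1, so λ ≡ 8.
  x = λ² - 10 - 44 = 64 - 54 ≡ 10; y = λ·(10 - 10) - 41 ≡ 18. → (10, 18)
6P: (10, 18) + (44, 18). λ = (18 - 18)/(44 - 10) ≡ 0/34 mod 59. 34⁻¹ ≡ 33 (mod 59), so λ ≡ 0.
  x = λ² - 10 - 44 = 0 - 54 ≡ 5; y = λ·(10 - 5) - 18 ≡ 41. → (5, 41)
7P: (5, 41) + (44, 18). λ = (18 - 41)/(44 - 5) ≡ 36/39 mod 59. 39⁻¹ ≡ 56 (mod 59), so λ ≡ 10.
  x = λ² - 5 - 44 = 100 - 49 ≡ 51; y = λ·(5 - 51) - 41 ≡ 30. → (51, 30)
8P: (51, 30) + (44, 18). λ = (18 - 30)/(44 - 51) ≡ 47/52 mod 59. 52⁻¹ ≡ 42 (mod 59), so λ ≡ 27.
  x = λ² - 51 - 44 = 729 - 95 ≡ 44; y = λ·(51 - 44) - 30 ≡ 41. → (44, 41)
9P: (44, 41) + (44, 18): same x and y₁ ≡ -y₂, so the sum is O.
9P = O, so the order is 9.

9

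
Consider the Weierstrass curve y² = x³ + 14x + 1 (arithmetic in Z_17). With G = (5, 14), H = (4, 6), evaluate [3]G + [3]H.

(0, 1)

First 3G:
Repeated addition: build up to 3G.
2G: tangent at (5, 14): λ = (3·5² + 14)/(2·14) ≡ 4/11. 11⁻¹ ≡ 14 (mod 17), so λ ≡ 4·14 ≡ 5.
  x = λ² - 5 - 5 = 25 - 10 ≡ 15; y = λ·(5 - 15) - 14 ≡ 4. → (15, 4)
3G: (15, 4) + (5, 14). λ = (14 - 4)/(5 - 15) ≡ 10/7 mod 17. 7⁻¹ ≡ 5 (mod 17), so λ ≡ 16.
  x = λ² - 15 - 5 = 256 - 20 ≡ 15; y = λ·(15 - 15) - 4 ≡ 13. → (15, 13)
3G = (15, 13).
Next 3H:
Repeated addition: build up to 3H.
2H: tangent at (4, 6): λ = (3·4² + 14)/(2·6) ≡ 11/12. 12⁻¹ ≡ 10 (mod 17), so λ ≡ 11·10 ≡ 8.
  x = λ² - 4 - 4 = 64 - 8 ≡ 5; y = λ·(4 - 5) - 6 ≡ 3. → (5, 3)
3H: (5, 3) + (4, 6). λ = (6 - 3)/(4 - 5) ≡ 3/16 mod 17. 16⁻¹ ≡ 16 (mod 17), so λ ≡ 14.
  x = λ² - 5 - 4 = 196 - 9 ≡ 0; y = λ·(5 - 0) - 3 ≡ 16. → (0, 16)
3H = (0, 16).
Finally 3G + 3H:
(15, 13) + (0, 16). λ = (16 - 13)/(0 - 15) ≡ 3/2 mod 17. 2⁻¹ ≡ 9 (mod 17), so λ ≡ 10.
  x = λ² - 15 - 0 = 100 - 15 ≡ 0; y = λ·(15 - 0) - 13 ≡ 1. → (0, 1)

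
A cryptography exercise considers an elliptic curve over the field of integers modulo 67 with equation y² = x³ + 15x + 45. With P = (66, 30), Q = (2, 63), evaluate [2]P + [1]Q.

First 2P:
Repeated addition: build up to 2P.
2P: tangent at (66, 30): λ = (3·66² + 15)/(2·30) ≡ 18/60. 60⁻¹ ≡ 19 (mod 67), so λ ≡ 18·19 ≡ 7.
  x = λ² - 66 - 66 = 49 - 132 ≡ 51; y = λ·(66 - 51) - 30 ≡ 8. → (51, 8)
2P = (51, 8).
Finally 2P + Q:
(51, 8) + (2, 63). λ = (63 - 8)/(2 - 51) ≡ 55/18 mod 67. 18⁻¹ ≡ 41 (mod 67), so λ ≡ 44.
  x = λ² - 51 - 2 = 1936 - 53 ≡ 7; y = λ·(51 - 7) - 8 ≡ 52. → (7, 52)

(7, 52)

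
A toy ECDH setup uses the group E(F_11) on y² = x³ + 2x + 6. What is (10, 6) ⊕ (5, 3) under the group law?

(10, 5)

(10, 6) + (5, 3). λ = (3 - 6)/(5 - 10) ≡ 8/6 mod 11. 6⁻¹ ≡ 2 (mod 11) since 6·2 = 12 ≡ 1, so λ ≡ 5.
  x = λ² - 10 - 5 = 25 - 15 ≡ 10; y = λ·(10 - 10) - 6 ≡ 5. → (10, 5)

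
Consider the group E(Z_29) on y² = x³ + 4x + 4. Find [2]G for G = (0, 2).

tangent at (0, 2): λ = (3·0² + 4)/(2·2) ≡ 4/4. 4⁻¹ ≡ 22 (mod 29) since 4·22 = 88 ≡ 1, so λ ≡ 4·22 ≡ 1.
  x = λ² - 0 - 0 = 1 - 0 ≡ 1; y = λ·(0 - 1) - 2 ≡ 26. → (1, 26)

(1, 26)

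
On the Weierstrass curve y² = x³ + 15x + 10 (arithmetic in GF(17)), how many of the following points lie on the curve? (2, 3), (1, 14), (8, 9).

(2, 3): 3² ≡ 9, rhs ≡ 14 → off.
(1, 14): 14² ≡ 9, rhs ≡ 9 → on.
(8, 9): 9² ≡ 13, rhs ≡ 13 → on.

2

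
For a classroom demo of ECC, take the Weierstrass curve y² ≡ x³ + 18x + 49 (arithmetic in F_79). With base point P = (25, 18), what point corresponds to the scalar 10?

(8, 51)

Double-and-add on 10 = (1010)₂. Start with P = (25, 18) for the leading 1-bit.
double: tangent at (25, 18): λ = (3·25² + 18)/(2·18) ≡ 76/36. 36⁻¹ ≡ 11 (mod 79), so λ ≡ 76·11 ≡ 46.
  x = λ² - 25 - 25 = 2116 - 50 ≡ 12; y = λ·(25 - 12) - 18 ≡ 27. → (12, 27)
double: tangent at (12, 27): λ = (3·12² + 18)/(2·27) ≡ 55/54. 54⁻¹ ≡ 60 (mod 79), so λ ≡ 55·60 ≡ 61.
  x = λ² - 12 - 12 = 3721 - 24 ≡ 63; y = λ·(12 - 63) - 27 ≡ 22. → (63, 22)
add P: (63, 22) + (25, 18). λ = (18 - 22)/(25 - 63) ≡ 75/41 mod 79. 41⁻¹ ≡ 27 (mod 79) since 41·27 = 1107 ≡ 1, so λ ≡ 50.
  x = λ² - 63 - 25 = 2500 - 88 ≡ 42; y = λ·(63 - 42) - 22 ≡ 1. → (42, 1)
double: tangent at (42, 1): λ = (3·42² + 18)/(2·1) ≡ 17/2. 2⁻¹ ≡ 40 (mod 79) since 2·40 = 80 ≡ 1, so λ ≡ 17·40 ≡ 48.
  x = λ² - 42 - 42 = 2304 - 84 ≡ 8; y = λ·(42 - 8) - 1 ≡ 51. → (8, 51)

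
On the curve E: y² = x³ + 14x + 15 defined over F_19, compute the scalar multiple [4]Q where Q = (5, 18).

Repeated addition: build up to 4Q.
2Q: tangent at (5, 18): λ = (3·5² + 14)/(2·18) ≡ 13/17. 17⁻¹ ≡ 9 (mod 19) since 17·9 = 153 ≡ 1, so λ ≡ 13·9 ≡ 3.
  x = λ² - 5 - 5 = 9 - 10 ≡ 18; y = λ·(5 - 18) - 18 ≡ 0. → (18, 0)
3Q: (18, 0) + (5, 18). λ = (18 - 0)/(5 - 18) ≡ 18/6 mod 19. 6⁻¹ ≡ 16 (mod 19), so λ ≡ 3.
  x = λ² - 18 - 5 = 9 - 23 ≡ 5; y = λ·(18 - 5) - 0 ≡ 1. → (5, 1)
4Q: (5, 1) + (5, 18): same x and y₁ ≡ -y₂, so the sum is O.

O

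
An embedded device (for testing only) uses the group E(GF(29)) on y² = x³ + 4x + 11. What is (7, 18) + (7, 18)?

(11, 20)

tangent at (7, 18): λ = (3·7² + 4)/(2·18) ≡ 6/7. 7⁻¹ ≡ 25 (mod 29), so λ ≡ 6·25 ≡ 5.
  x = λ² - 7 - 7 = 25 - 14 ≡ 11; y = λ·(7 - 11) - 18 ≡ 20. → (11, 20)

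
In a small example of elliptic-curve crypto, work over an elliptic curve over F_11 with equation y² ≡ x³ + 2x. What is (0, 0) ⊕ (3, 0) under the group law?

(8, 0)

(0, 0) + (3, 0). λ = (0 - 0)/(3 - 0) ≡ 0/3 mod 11. 3⁻¹ ≡ 4 (mod 11), so λ ≡ 0.
  x = λ² - 0 - 3 = 0 - 3 ≡ 8; y = λ·(0 - 8) - 0 ≡ 0. → (8, 0)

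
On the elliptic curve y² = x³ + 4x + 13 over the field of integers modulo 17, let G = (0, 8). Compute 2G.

(16, 5)

tangent at (0, 8): λ = (3·0² + 4)/(2·8) ≡ 4/16. 16⁻¹ ≡ 16 (mod 17), so λ ≡ 4·16 ≡ 13.
  x = λ² - 0 - 0 = 169 - 0 ≡ 16; y = λ·(0 - 16) - 8 ≡ 5. → (16, 5)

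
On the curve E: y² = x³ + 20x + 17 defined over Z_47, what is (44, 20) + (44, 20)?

(6, 27)

tangent at (44, 20): λ = (3·44² + 20)/(2·20) ≡ 0/40. 40⁻¹ ≡ 20 (mod 47) since 40·20 = 800 ≡ 1, so λ ≡ 0·20 ≡ 0.
  x = λ² - 44 - 44 = 0 - 88 ≡ 6; y = λ·(44 - 6) - 20 ≡ 27. → (6, 27)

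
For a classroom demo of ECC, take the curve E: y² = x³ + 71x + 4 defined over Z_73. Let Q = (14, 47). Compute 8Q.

Double-and-add on 8 = (1000)₂. Start with Q = (14, 47) for the leading 1-bit.
double: tangent at (14, 47): λ = (3·14² + 71)/(2·47) ≡ 2/21. 21⁻¹ ≡ 7 (mod 73), so λ ≡ 2·7 ≡ 14.
  x = λ² - 14 - 14 = 196 - 28 ≡ 22; y = λ·(14 - 22) - 47 ≡ 60. → (22, 60)
double: tangent at (22, 60): λ = (3·22² + 71)/(2·60) ≡ 63/47. 47⁻¹ ≡ 14 (mod 73) since 47·14 = 658 ≡ 1, so λ ≡ 63·14 ≡ 6.
  x = λ² - 22 - 22 = 36 - 44 ≡ 65; y = λ·(22 - 65) - 60 ≡ 47. → (65, 47)
double: tangent at (65, 47): λ = (3·65² + 71)/(2·47) ≡ 44/21. 21⁻¹ ≡ 7 (mod 73) since 21·7 = 147 ≡ 1, so λ ≡ 44·7 ≡ 16.
  x = λ² - 65 - 65 = 256 - 130 ≡ 53; y = λ·(65 - 53) - 47 ≡ 72. → (53, 72)

(53, 72)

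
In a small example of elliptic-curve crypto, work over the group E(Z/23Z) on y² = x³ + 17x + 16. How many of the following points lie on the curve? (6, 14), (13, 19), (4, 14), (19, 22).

(6, 14): 14² ≡ 12, rhs ≡ 12 → on.
(13, 19): 19² ≡ 16, rhs ≡ 19 → off.
(4, 14): 14² ≡ 12, rhs ≡ 10 → off.
(19, 22): 22² ≡ 1, rhs ≡ 22 → off.

1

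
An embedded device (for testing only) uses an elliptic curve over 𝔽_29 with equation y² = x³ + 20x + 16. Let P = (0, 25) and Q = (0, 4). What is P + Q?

The two points share x = 0 and their y-coordinates satisfy 25 + 4 ≡ 0 (mod 29), so they are inverses. Their sum is 𝒪.

O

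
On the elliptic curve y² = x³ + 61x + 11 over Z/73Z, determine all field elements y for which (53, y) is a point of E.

x³ + 61x + 11 = 152121 ≡ 62 (mod 73).
62 is a non-residue mod 73; no y exists.

none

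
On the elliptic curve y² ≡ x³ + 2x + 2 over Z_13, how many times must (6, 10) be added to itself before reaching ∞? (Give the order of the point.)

2P: tangent at (6, 10): λ = (3·6² + 2)/(2·10) ≡ 6/7. 7⁻¹ ≡ 2 (mod 13), so λ ≡ 6·2 ≡ 12.
  x = λ² - 6 - 6 = 144 - 12 ≡ 2; y = λ·(6 - 2) - 10 ≡ 12. → (2, 12)
3P: (2, 12) + (6, 10). λ = (10 - 12)/(6 - 2) ≡ 11/4 mod 13. 4⁻¹ ≡ 10 (mod 13), so λ ≡ 6.
  x = λ² - 2 - 6 = 36 - 8 ≡ 2; y = λ·(2 - 2) - 12 ≡ 1. → (2, 1)
4P: (2, 1) + (6, 10). λ = (10 - 1)/(6 - 2) ≡ 9/4 mod 13. 4⁻¹ ≡ 10 (mod 13) since 4·10 = 40 ≡ 1, so λ ≡ 12.
  x = λ² - 2 - 6 = 144 - 8 ≡ 6; y = λ·(2 - 6) - 1 ≡ 3. → (6, 3)
5P: (6, 3) + (6, 10): same x and y₁ ≡ -y₂, so the sum is ∞.
5P = ∞, so the order is 5.

5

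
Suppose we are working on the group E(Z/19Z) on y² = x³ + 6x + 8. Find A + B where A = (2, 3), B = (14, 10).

(2, 3) + (14, 10). λ = (10 - 3)/(14 - 2) ≡ 7/12 mod 19. 12⁻¹ ≡ 8 (mod 19), so λ ≡ 18.
  x = λ² - 2 - 14 = 324 - 16 ≡ 4; y = λ·(2 - 4) - 3 ≡ 18. → (4, 18)

(4, 18)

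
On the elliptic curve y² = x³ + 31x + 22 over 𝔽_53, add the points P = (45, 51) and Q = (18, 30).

(45, 51) + (18, 30). λ = (30 - 51)/(18 - 45) ≡ 32/26 mod 53. 26⁻¹ ≡ 51 (mod 53), so λ ≡ 42.
  x = λ² - 45 - 18 = 1764 - 63 ≡ 5; y = λ·(45 - 5) - 51 ≡ 39. → (5, 39)

(5, 39)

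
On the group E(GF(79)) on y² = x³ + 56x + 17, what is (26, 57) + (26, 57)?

tangent at (26, 57): λ = (3·26² + 56)/(2·57) ≡ 30/35. 35⁻¹ ≡ 70 (mod 79), so λ ≡ 30·70 ≡ 46.
  x = λ² - 26 - 26 = 2116 - 52 ≡ 10; y = λ·(26 - 10) - 57 ≡ 47. → (10, 47)

(10, 47)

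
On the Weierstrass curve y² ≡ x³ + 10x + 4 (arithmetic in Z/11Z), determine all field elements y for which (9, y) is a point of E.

x³ + 10x + 4 = 823 ≡ 9 (mod 11).
Square roots of 9 mod 11: 3 and 8 (since 3² = 9 ≡ 9).

3, 8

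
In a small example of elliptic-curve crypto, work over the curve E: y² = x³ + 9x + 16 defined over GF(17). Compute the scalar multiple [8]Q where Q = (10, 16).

(10, 16)

Double-and-add on 8 = (1000)₂. Start with Q = (10, 16) for the leading 1-bit.
double: tangent at (10, 16): λ = (3·10² + 9)/(2·16) ≡ 3/15. 15⁻¹ ≡ 8 (mod 17), so λ ≡ 3·8 ≡ 7.
  x = λ² - 10 - 10 = 49 - 20 ≡ 12; y = λ·(10 - 12) - 16 ≡ 4. → (12, 4)
double: tangent at (12, 4): λ = (3·12² + 9)/(2·4) ≡ 16/8. 8⁻¹ ≡ 15 (mod 17), so λ ≡ 16·15 ≡ 2.
  x = λ² - 12 - 12 = 4 - 24 ≡ 14; y = λ·(12 - 14) - 4 ≡ 9. → (14, 9)
double: tangent at (14, 9): λ = (3·14² + 9)/(2·9) ≡ 2/1. 1⁻¹ ≡ 1 (mod 17) since 1·1 = 1 ≡ 1, so λ ≡ 2·1 ≡ 2.
  x = λ² - 14 - 14 = 4 - 28 ≡ 10; y = λ·(14 - 10) - 9 ≡ 16. → (10, 16)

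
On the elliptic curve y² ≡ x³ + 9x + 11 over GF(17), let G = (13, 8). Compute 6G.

(16, 1)

Repeated addition: build up to 6G.
2G: tangent at (13, 8): λ = (3·13² + 9)/(2·8) ≡ 6/16. 16⁻¹ ≡ 16 (mod 17) since 16·16 = 256 ≡ 1, so λ ≡ 6·16 ≡ 11.
  x = λ² - 13 - 13 = 121 - 26 ≡ 10; y = λ·(13 - 10) - 8 ≡ 8. → (10, 8)
3G: (10, 8) + (13, 8). λ = (8 - 8)/(13 - 10) ≡ 0/3 mod 17. 3⁻¹ ≡ 6 (mod 17), so λ ≡ 0.
  x = λ² - 10 - 13 = 0 - 23 ≡ 11; y = λ·(10 - 11) - 8 ≡ 9. → (11, 9)
4G: (11, 9) + (13, 8). λ = (8 - 9)/(13 - 11) ≡ 16/2 mod 17. 2⁻¹ ≡ 9 (mod 17) since 2·9 = 18 ≡ 1, so λ ≡ 8.
  x = λ² - 11 - 13 = 64 - 24 ≡ 6; y = λ·(11 - 6) - 9 ≡ 14. → (6, 14)
5G: (6, 14) + (13, 8). λ = (8 - 14)/(13 - 6) ≡ 11/7 mod 17. 7⁻¹ ≡ 5 (mod 17), so λ ≡ 4.
  x = λ² - 6 - 13 = 16 - 19 ≡ 14; y = λ·(6 - 14) - 14 ≡ 5. → (14, 5)
6G: (14, 5) + (13, 8). λ = (8 - 5)/(13 - 14) ≡ 3/16 mod 17. 16⁻¹ ≡ 16 (mod 17) since 16·16 = 256 ≡ 1, so λ ≡ 14.
  x = λ² - 14 - 13 = 196 - 27 ≡ 16; y = λ·(14 - 16) - 5 ≡ 1. → (16, 1)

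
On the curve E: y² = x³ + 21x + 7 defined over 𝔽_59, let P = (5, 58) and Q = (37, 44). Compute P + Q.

(46, 30)

(5, 58) + (37, 44). λ = (44 - 58)/(37 - 5) ≡ 45/32 mod 59. 32⁻¹ ≡ 24 (mod 59) since 32·24 = 768 ≡ 1, so λ ≡ 18.
  x = λ² - 5 - 37 = 324 - 42 ≡ 46; y = λ·(5 - 46) - 58 ≡ 30. → (46, 30)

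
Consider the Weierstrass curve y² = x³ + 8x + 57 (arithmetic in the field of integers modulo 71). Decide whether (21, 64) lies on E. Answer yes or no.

y² = 64² ≡ 49; x³ + 8x + 57 = 9486 ≡ 43 (mod 71). 49 ≠ 43.

no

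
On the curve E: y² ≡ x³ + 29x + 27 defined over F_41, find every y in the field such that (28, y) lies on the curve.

x³ + 29x + 27 = 22791 ≡ 36 (mod 41).
Square roots of 36 mod 41: 6 and 35 (since 6² = 36 ≡ 36).

6, 35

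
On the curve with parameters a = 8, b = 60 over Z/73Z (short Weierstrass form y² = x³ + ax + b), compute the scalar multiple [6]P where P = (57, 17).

Double-and-add on 6 = (110)₂. Start with P = (57, 17) for the leading 1-bit.
double: tangent at (57, 17): λ = (3·57² + 8)/(2·17) ≡ 46/34. 34⁻¹ ≡ 58 (mod 73), so λ ≡ 46·58 ≡ 40.
  x = λ² - 57 - 57 = 1600 - 114 ≡ 26; y = λ·(57 - 26) - 17 ≡ 55. → (26, 55)
add P: (26, 55) + (57, 17). λ = (17 - 55)/(57 - 26) ≡ 35/31 mod 73. 31⁻¹ ≡ 33 (mod 73), so λ ≡ 60.
  x = λ² - 26 - 57 = 3600 - 83 ≡ 13; y = λ·(26 - 13) - 55 ≡ 68. → (13, 68)
double: tangent at (13, 68): λ = (3·13² + 8)/(2·68) ≡ 4/63. 63⁻¹ ≡ 51 (mod 73) since 63·51 = 3213 ≡ 1, so λ ≡ 4·51 ≡ 58.
  x = λ² - 13 - 13 = 3364 - 26 ≡ 53; y = λ·(13 - 53) - 68 ≡ 21. → (53, 21)

(53, 21)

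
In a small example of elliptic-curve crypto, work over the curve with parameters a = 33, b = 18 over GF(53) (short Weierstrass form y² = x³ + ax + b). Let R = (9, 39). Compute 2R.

tangent at (9, 39): λ = (3·9² + 33)/(2·39) ≡ 11/25. 25⁻¹ ≡ 17 (mod 53), so λ ≡ 11·17 ≡ 28.
  x = λ² - 9 - 9 = 784 - 18 ≡ 24; y = λ·(9 - 24) - 39 ≡ 18. → (24, 18)

(24, 18)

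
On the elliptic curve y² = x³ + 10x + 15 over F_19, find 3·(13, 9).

Write P = (13, 9).
Repeated addition: build up to 3P.
2P: tangent at (13, 9): λ = (3·13² + 10)/(2·9) ≡ 4/18. 18⁻¹ ≡ 18 (mod 19), so λ ≡ 4·18 ≡ 15.
  x = λ² - 13 - 13 = 225 - 26 ≡ 9; y = λ·(13 - 9) - 9 ≡ 13. → (9, 13)
3P: (9, 13) + (13, 9). λ = (9 - 13)/(13 - 9) ≡ 15/4 mod 19. 4⁻¹ ≡ 5 (mod 19), so λ ≡ 18.
  x = λ² - 9 - 13 = 324 - 22 ≡ 17; y = λ·(9 - 17) - 13 ≡ 14. → (17, 14)

(17, 14)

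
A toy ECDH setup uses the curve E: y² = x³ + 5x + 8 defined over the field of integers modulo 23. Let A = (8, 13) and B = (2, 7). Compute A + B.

(14, 4)

(8, 13) + (2, 7). λ = (7 - 13)/(2 - 8) ≡ 17/17 mod 23. 17⁻¹ ≡ 19 (mod 23), so λ ≡ 1.
  x = λ² - 8 - 2 = 1 - 10 ≡ 14; y = λ·(8 - 14) - 13 ≡ 4. → (14, 4)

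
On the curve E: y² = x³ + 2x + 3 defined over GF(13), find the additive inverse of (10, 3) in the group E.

-(10, 3) = (10, -3 mod 13) = (10, 10).

(10, 10)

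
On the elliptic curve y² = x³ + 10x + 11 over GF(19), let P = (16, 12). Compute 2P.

(3, 12)

tangent at (16, 12): λ = (3·16² + 10)/(2·12) ≡ 18/5. 5⁻¹ ≡ 4 (mod 19) since 5·4 = 20 ≡ 1, so λ ≡ 18·4 ≡ 15.
  x = λ² - 16 - 16 = 225 - 32 ≡ 3; y = λ·(16 - 3) - 12 ≡ 12. → (3, 12)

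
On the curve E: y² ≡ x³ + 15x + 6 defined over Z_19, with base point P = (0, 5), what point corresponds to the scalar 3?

Repeated addition: build up to 3P.
2P: tangent at (0, 5): λ = (3·0² + 15)/(2·5) ≡ 15/10. 10⁻¹ ≡ 2 (mod 19) since 10·2 = 20 ≡ 1, so λ ≡ 15·2 ≡ 11.
  x = λ² - 0 - 0 = 121 - 0 ≡ 7; y = λ·(0 - 7) - 5 ≡ 13. → (7, 13)
3P: (7, 13) + (0, 5). λ = (5 - 13)/(0 - 7) ≡ 11/12 mod 19. 12⁻¹ ≡ 8 (mod 19) since 12·8 = 96 ≡ 1, so λ ≡ 12.
  x = λ² - 7 - 0 = 144 - 7 ≡ 4; y = λ·(7 - 4) - 13 ≡ 4. → (4, 4)

(4, 4)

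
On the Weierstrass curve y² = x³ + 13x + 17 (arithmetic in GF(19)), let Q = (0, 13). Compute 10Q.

(4, 0)

Double-and-add on 10 = (1010)₂. Start with Q = (0, 13) for the leading 1-bit.
double: tangent at (0, 13): λ = (3·0² + 13)/(2·13) ≡ 13/7. 7⁻¹ ≡ 11 (mod 19), so λ ≡ 13·11 ≡ 10.
  x = λ² - 0 - 0 = 100 - 0 ≡ 5; y = λ·(0 - 5) - 13 ≡ 13. → (5, 13)
double: tangent at (5, 13): λ = (3·5² + 13)/(2·13) ≡ 12/7. 7⁻¹ ≡ 11 (mod 19) since 7·11 = 77 ≡ 1, so λ ≡ 12·11 ≡ 18.
  x = λ² - 5 - 5 = 324 - 10 ≡ 10; y = λ·(5 - 10) - 13 ≡ 11. → (10, 11)
add Q: (10, 11) + (0, 13). λ = (13 - 11)/(0 - 10) ≡ 2/9 mod 19. 9⁻¹ ≡ 17 (mod 19) since 9·17 = 153 ≡ 1, so λ ≡ 15.
  x = λ² - 10 - 0 = 225 - 10 ≡ 6; y = λ·(10 - 6) - 11 ≡ 11. → (6, 11)
double: tangent at (6, 11): λ = (3·6² + 13)/(2·11) ≡ 7/3. 3⁻¹ ≡ 13 (mod 19) since 3·13 = 39 ≡ 1, so λ ≡ 7·13 ≡ 15.
  x = λ² - 6 - 6 = 225 - 12 ≡ 4; y = λ·(6 - 4) - 11 ≡ 0. → (4, 0)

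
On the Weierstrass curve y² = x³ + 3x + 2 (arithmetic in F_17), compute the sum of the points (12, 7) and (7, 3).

(12, 7) + (7, 3). λ = (3 - 7)/(7 - 12) ≡ 13/12 mod 17. 12⁻¹ ≡ 10 (mod 17), so λ ≡ 11.
  x = λ² - 12 - 7 = 121 - 19 ≡ 0; y = λ·(12 - 0) - 7 ≡ 6. → (0, 6)

(0, 6)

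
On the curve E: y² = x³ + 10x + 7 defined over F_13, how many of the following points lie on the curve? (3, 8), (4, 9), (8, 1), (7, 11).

(3, 8): 8² ≡ 12, rhs ≡ 12 → on.
(4, 9): 9² ≡ 3, rhs ≡ 7 → off.
(8, 1): 1² ≡ 1, rhs ≡ 1 → on.
(7, 11): 11² ≡ 4, rhs ≡ 4 → on.

3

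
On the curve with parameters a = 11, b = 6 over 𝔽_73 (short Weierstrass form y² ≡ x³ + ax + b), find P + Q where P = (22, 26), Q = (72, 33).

(2, 6)

(22, 26) + (72, 33). λ = (33 - 26)/(72 - 22) ≡ 7/50 mod 73. 50⁻¹ ≡ 19 (mod 73) since 50·19 = 950 ≡ 1, so λ ≡ 60.
  x = λ² - 22 - 72 = 3600 - 94 ≡ 2; y = λ·(22 - 2) - 26 ≡ 6. → (2, 6)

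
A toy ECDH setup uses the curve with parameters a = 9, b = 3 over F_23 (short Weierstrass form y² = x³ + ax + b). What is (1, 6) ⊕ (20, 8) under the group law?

(8, 9)

(1, 6) + (20, 8). λ = (8 - 6)/(20 - 1) ≡ 2/19 mod 23. 19⁻¹ ≡ 17 (mod 23) since 19·17 = 323 ≡ 1, so λ ≡ 11.
  x = λ² - 1 - 20 = 121 - 21 ≡ 8; y = λ·(1 - 8) - 6 ≡ 9. → (8, 9)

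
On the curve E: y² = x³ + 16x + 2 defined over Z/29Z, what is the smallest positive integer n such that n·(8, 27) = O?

7

2P: tangent at (8, 27): λ = (3·8² + 16)/(2·27) ≡ 5/25. 25⁻¹ ≡ 7 (mod 29) since 25·7 = 175 ≡ 1, so λ ≡ 5·7 ≡ 6.
  x = λ² - 8 - 8 = 36 - 16 ≡ 20; y = λ·(8 - 20) - 27 ≡ 17. → (20, 17)
3P: (20, 17) + (8, 27). λ = (27 - 17)/(8 - 20) ≡ 10/17 mod 29. 17⁻¹ ≡ 12 (mod 29), so λ ≡ 4.
  x = λ² - 20 - 8 = 16 - 28 ≡ 17; y = λ·(20 - 17) - 17 ≡ 24. → (17, 24)
4P: (17, 24) + (8, 27). λ = (27 - 24)/(8 - 17) ≡ 3/20 mod 29. 20⁻¹ ≡ 16 (mod 29), so λ ≡ 19.
  x = λ² - 17 - 8 = 361 - 25 ≡ 17; y = λ·(17 - 17) - 24 ≡ 5. → (17, 5)
5P: (17, 5) + (8, 27). λ = (27 - 5)/(8 - 17) ≡ 22/20 mod 29. 20⁻¹ ≡ 16 (mod 29) since 20·16 = 320 ≡ 1, so λ ≡ 4.
  x = λ² - 17 - 8 = 16 - 25 ≡ 20; y = λ·(17 - 20) - 5 ≡ 12. → (20, 12)
6P: (20, 12) + (8, 27). λ = (27 - 12)/(8 - 20) ≡ 15/17 mod 29. 17⁻¹ ≡ 12 (mod 29), so λ ≡ 6.
  x = λ² - 20 - 8 = 36 - 28 ≡ 8; y = λ·(20 - 8) - 12 ≡ 2. → (8, 2)
7P: (8, 2) + (8, 27): same x and y₁ ≡ -y₂, so the sum is O.
7P = O, so the order is 7.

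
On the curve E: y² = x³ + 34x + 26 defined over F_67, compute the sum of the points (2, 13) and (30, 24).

(39, 61)

(2, 13) + (30, 24). λ = (24 - 13)/(30 - 2) ≡ 11/28 mod 67. 28⁻¹ ≡ 12 (mod 67), so λ ≡ 65.
  x = λ² - 2 - 30 = 4225 - 32 ≡ 39; y = λ·(2 - 39) - 13 ≡ 61. → (39, 61)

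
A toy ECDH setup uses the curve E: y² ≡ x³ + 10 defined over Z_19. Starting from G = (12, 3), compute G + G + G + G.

Double-and-add on 4 = (100)₂. Start with G = (12, 3) for the leading 1-bit.
double: tangent at (12, 3): λ = (3·12² + 0)/(2·3) ≡ 14/6. 6⁻¹ ≡ 16 (mod 19) since 6·16 = 96 ≡ 1, so λ ≡ 14·16 ≡ 15.
  x = λ² - 12 - 12 = 225 - 24 ≡ 11; y = λ·(12 - 11) - 3 ≡ 12. → (11, 12)
double: tangent at (11, 12): λ = (3·11² + 0)/(2·12) ≡ 2/5. 5⁻¹ ≡ 4 (mod 19) since 5·4 = 20 ≡ 1, so λ ≡ 2·4 ≡ 8.
  x = λ² - 11 - 11 = 64 - 22 ≡ 4; y = λ·(11 - 4) - 12 ≡ 6. → (4, 6)

(4, 6)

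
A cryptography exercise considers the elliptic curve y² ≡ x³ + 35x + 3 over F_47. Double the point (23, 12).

tangent at (23, 12): λ = (3·23² + 35)/(2·12) ≡ 24/24. 24⁻¹ ≡ 2 (mod 47) since 24·2 = 48 ≡ 1, so λ ≡ 24·2 ≡ 1.
  x = λ² - 23 - 23 = 1 - 46 ≡ 2; y = λ·(23 - 2) - 12 ≡ 9. → (2, 9)

(2, 9)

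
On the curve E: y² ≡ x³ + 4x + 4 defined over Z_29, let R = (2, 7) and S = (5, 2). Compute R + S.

(28, 17)

(2, 7) + (5, 2). λ = (2 - 7)/(5 - 2) ≡ 24/3 mod 29. 3⁻¹ ≡ 10 (mod 29), so λ ≡ 8.
  x = λ² - 2 - 5 = 64 - 7 ≡ 28; y = λ·(2 - 28) - 7 ≡ 17. → (28, 17)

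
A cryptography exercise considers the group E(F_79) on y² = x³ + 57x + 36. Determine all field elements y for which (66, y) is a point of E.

x³ + 57x + 36 = 291294 ≡ 21 (mod 79).
Square roots of 21 mod 79: 10 and 69 (since 10² = 100 ≡ 21).

10, 69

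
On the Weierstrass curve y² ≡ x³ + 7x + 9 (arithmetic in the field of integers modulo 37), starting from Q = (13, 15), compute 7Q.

Double-and-add on 7 = (111)₂. Start with Q = (13, 15) for the leading 1-bit.
double: tangent at (13, 15): λ = (3·13² + 7)/(2·15) ≡ 33/30. 30⁻¹ ≡ 21 (mod 37), so λ ≡ 33·21 ≡ 27.
  x = λ² - 13 - 13 = 729 - 26 ≡ 0; y = λ·(13 - 0) - 15 ≡ 3. → (0, 3)
add Q: (0, 3) + (13, 15). λ = (15 - 3)/(13 - 0) ≡ 12/13 mod 37. 13⁻¹ ≡ 20 (mod 37) since 13·20 = 260 ≡ 1, so λ ≡ 18.
  x = λ² - 0 - 13 = 324 - 13 ≡ 15; y = λ·(0 - 15) - 3 ≡ 23. → (15, 23)
double: tangent at (15, 23): λ = (3·15² + 7)/(2·23) ≡ 16/9. 9⁻¹ ≡ 33 (mod 37), so λ ≡ 16·33 ≡ 10.
  x = λ² - 15 - 15 = 100 - 30 ≡ 33; y = λ·(15 - 33) - 23 ≡ 19. → (33, 19)
add Q: (33, 19) + (13, 15). λ = (15 - 19)/(13 - 33) ≡ 33/17 mod 37. 17⁻¹ ≡ 24 (mod 37) since 17·24 = 408 ≡ 1, so λ ≡ 15.
  x = λ² - 33 - 13 = 225 - 46 ≡ 31; y = λ·(33 - 31) - 19 ≡ 11. → (31, 11)

(31, 11)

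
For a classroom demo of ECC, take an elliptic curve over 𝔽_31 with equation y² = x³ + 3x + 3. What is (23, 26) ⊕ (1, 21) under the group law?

(23, 5)

(23, 26) + (1, 21). λ = (21 - 26)/(1 - 23) ≡ 26/9 mod 31. 9⁻¹ ≡ 7 (mod 31) since 9·7 = 63 ≡ 1, so λ ≡ 27.
  x = λ² - 23 - 1 = 729 - 24 ≡ 23; y = λ·(23 - 23) - 26 ≡ 5. → (23, 5)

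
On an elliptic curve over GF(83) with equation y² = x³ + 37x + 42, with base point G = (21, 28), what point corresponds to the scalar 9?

Double-and-add on 9 = (1001)₂. Start with G = (21, 28) for the leading 1-bit.
double: tangent at (21, 28): λ = (3·21² + 37)/(2·28) ≡ 32/56. 56⁻¹ ≡ 43 (mod 83), so λ ≡ 32·43 ≡ 48.
  x = λ² - 21 - 21 = 2304 - 42 ≡ 21; y = λ·(21 - 21) - 28 ≡ 55. → (21, 55)
double: tangent at (21, 55): λ = (3·21² + 37)/(2·55) ≡ 32/27. 27⁻¹ ≡ 40 (mod 83) since 27·40 = 1080 ≡ 1, so λ ≡ 32·40 ≡ 35.
  x = λ² - 21 - 21 = 1225 - 42 ≡ 21; y = λ·(21 - 21) - 55 ≡ 28. → (21, 28)
double: tangent at (21, 28): λ = (3·21² + 37)/(2·28) ≡ 32/56. 56⁻¹ ≡ 43 (mod 83), so λ ≡ 32·43 ≡ 48.
  x = λ² - 21 - 21 = 2304 - 42 ≡ 21; y = λ·(21 - 21) - 28 ≡ 55. → (21, 55)
add G: (21, 55) + (21, 28): same x and y₁ ≡ -y₂, so the sum is O.

O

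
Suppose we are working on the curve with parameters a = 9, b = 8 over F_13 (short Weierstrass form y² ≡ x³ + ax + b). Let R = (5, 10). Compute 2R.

tangent at (5, 10): λ = (3·5² + 9)/(2·10) ≡ 6/7. 7⁻¹ ≡ 2 (mod 13), so λ ≡ 6·2 ≡ 12.
  x = λ² - 5 - 5 = 144 - 10 ≡ 4; y = λ·(5 - 4) - 10 ≡ 2. → (4, 2)

(4, 2)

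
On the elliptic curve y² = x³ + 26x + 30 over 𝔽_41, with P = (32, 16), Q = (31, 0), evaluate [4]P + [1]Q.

(26, 18)

First 4P:
Repeated addition: build up to 4P.
2P: tangent at (32, 16): λ = (3·32² + 26)/(2·16) ≡ 23/32. 32⁻¹ ≡ 9 (mod 41), so λ ≡ 23·9 ≡ 2.
  x = λ² - 32 - 32 = 4 - 64 ≡ 22; y = λ·(32 - 22) - 16 ≡ 4. → (22, 4)
3P: (22, 4) + (32, 16). λ = (16 - 4)/(32 - 22) ≡ 12/10 mod 41. 10⁻¹ ≡ 37 (mod 41), so λ ≡ 34.
  x = λ² - 22 - 32 = 1156 - 54 ≡ 36; y = λ·(22 - 36) - 4 ≡ 12. → (36, 12)
4P: (36, 12) + (32, 16). λ = (16 - 12)/(32 - 36) ≡ 4/37 mod 41. 37⁻¹ ≡ 10 (mod 41), so λ ≡ 40.
  x = λ² - 36 - 32 = 1600 - 68 ≡ 15; y = λ·(36 - 15) - 12 ≡ 8. → (15, 8)
4P = (15, 8).
Finally 4P + Q:
(15, 8) + (31, 0). λ = (0 - 8)/(31 - 15) ≡ 33/16 mod 41. 16⁻¹ ≡ 18 (mod 41) since 16·18 = 288 ≡ 1, so λ ≡ 20.
  x = λ² - 15 - 31 = 400 - 46 ≡ 26; y = λ·(15 - 26) - 8 ≡ 18. → (26, 18)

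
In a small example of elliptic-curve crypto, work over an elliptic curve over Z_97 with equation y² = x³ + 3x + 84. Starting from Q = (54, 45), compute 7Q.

(17, 2)

Double-and-add on 7 = (111)₂. Start with Q = (54, 45) for the leading 1-bit.
double: tangent at (54, 45): λ = (3·54² + 3)/(2·45) ≡ 21/90. 90⁻¹ ≡ 83 (mod 97) since 90·83 = 7470 ≡ 1, so λ ≡ 21·83 ≡ 94.
  x = λ² - 54 - 54 = 8836 - 108 ≡ 95; y = λ·(54 - 95) - 45 ≡ 78. → (95, 78)
add Q: (95, 78) + (54, 45). λ = (45 - 78)/(54 - 95) ≡ 64/56 mod 97. 56⁻¹ ≡ 26 (mod 97), so λ ≡ 15.
  x = λ² - 95 - 54 = 225 - 149 ≡ 76; y = λ·(95 - 76) - 78 ≡ 13. → (76, 13)
double: tangent at (76, 13): λ = (3·76² + 3)/(2·13) ≡ 65/26. 26⁻¹ ≡ 56 (mod 97), so λ ≡ 65·56 ≡ 51.
  x = λ² - 76 - 76 = 2601 - 152 ≡ 24; y = λ·(76 - 24) - 13 ≡ 20. → (24, 20)
add Q: (24, 20) + (54, 45). λ = (45 - 20)/(54 - 24) ≡ 25/30 mod 97. 30⁻¹ ≡ 55 (mod 97), so λ ≡ 17.
  x = λ² - 24 - 54 = 289 - 78 ≡ 17; y = λ·(24 - 17) - 20 ≡ 2. → (17, 2)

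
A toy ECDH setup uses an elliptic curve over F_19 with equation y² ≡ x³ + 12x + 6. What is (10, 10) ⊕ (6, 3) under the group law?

(12, 15)

(10, 10) + (6, 3). λ = (3 - 10)/(6 - 10) ≡ 12/15 mod 19. 15⁻¹ ≡ 14 (mod 19) since 15·14 = 210 ≡ 1, so λ ≡ 16.
  x = λ² - 10 - 6 = 256 - 16 ≡ 12; y = λ·(10 - 12) - 10 ≡ 15. → (12, 15)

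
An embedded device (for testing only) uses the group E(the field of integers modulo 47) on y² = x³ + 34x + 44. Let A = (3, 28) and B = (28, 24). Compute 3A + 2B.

First 3A:
Repeated addition: build up to 3A.
2A: tangent at (3, 28): λ = (3·3² + 34)/(2·28) ≡ 14/9. 9⁻¹ ≡ 21 (mod 47) since 9·21 = 189 ≡ 1, so λ ≡ 14·21 ≡ 12.
  x = λ² - 3 - 3 = 144 - 6 ≡ 44; y = λ·(3 - 44) - 28 ≡ 44. → (44, 44)
3A: (44, 44) + (3, 28). λ = (28 - 44)/(3 - 44) ≡ 31/6 mod 47. 6⁻¹ ≡ 8 (mod 47), so λ ≡ 13.
  x = λ² - 44 - 3 = 169 - 47 ≡ 28; y = λ·(44 - 28) - 44 ≡ 23. → (28, 23)
3A = (28, 23).
Next 2B:
Repeated addition: build up to 2B.
2B: tangent at (28, 24): λ = (3·28² + 34)/(2·24) ≡ 36/1. 1⁻¹ ≡ 1 (mod 47) since 1·1 = 1 ≡ 1, so λ ≡ 36·1 ≡ 36.
  x = λ² - 28 - 28 = 1296 - 56 ≡ 18; y = λ·(28 - 18) - 24 ≡ 7. → (18, 7)
2B = (18, 7).
Finally 3A + 2B:
(28, 23) + (18, 7). λ = (7 - 23)/(18 - 28) ≡ 31/37 mod 47. 37⁻¹ ≡ 14 (mod 47) since 37·14 = 518 ≡ 1, so λ ≡ 11.
  x = λ² - 28 - 18 = 121 - 46 ≡ 28; y = λ·(28 - 28) - 23 ≡ 24. → (28, 24)

(28, 24)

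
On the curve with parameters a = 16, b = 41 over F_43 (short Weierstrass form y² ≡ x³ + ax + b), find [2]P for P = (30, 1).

tangent at (30, 1): λ = (3·30² + 16)/(2·1) ≡ 7/2. 2⁻¹ ≡ 22 (mod 43), so λ ≡ 7·22 ≡ 25.
  x = λ² - 30 - 30 = 625 - 60 ≡ 6; y = λ·(30 - 6) - 1 ≡ 40. → (6, 40)

(6, 40)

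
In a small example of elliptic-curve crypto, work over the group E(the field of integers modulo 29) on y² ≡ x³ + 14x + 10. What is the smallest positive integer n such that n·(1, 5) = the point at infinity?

2P: tangent at (1, 5): λ = (3·1² + 14)/(2·5) ≡ 17/10. 10⁻¹ ≡ 3 (mod 29) since 10·3 = 30 ≡ 1, so λ ≡ 17·3 ≡ 22.
  x = λ² - 1 - 1 = 484 - 2 ≡ 18; y = λ·(1 - 18) - 5 ≡ 27. → (18, 27)
3P: (18, 27) + (1, 5). λ = (5 - 27)/(1 - 18) ≡ 7/12 mod 29. 12⁻¹ ≡ 17 (mod 29), so λ ≡ 3.
  x = λ² - 18 - 1 = 9 - 19 ≡ 19; y = λ·(18 - 19) - 27 ≡ 28. → (19, 28)
4P: (19, 28) + (1, 5). λ = (5 - 28)/(1 - 19) ≡ 6/11 mod 29. 11⁻¹ ≡ 8 (mod 29), so λ ≡ 19.
  x = λ² - 19 - 1 = 361 - 20 ≡ 22; y = λ·(19 - 22) - 28 ≡ 2. → (22, 2)
5P: (22, 2) + (1, 5). λ = (5 - 2)/(1 - 22) ≡ 3/8 mod 29. 8⁻¹ ≡ 11 (mod 29), so λ ≡ 4.
  x = λ² - 22 - 1 = 16 - 23 ≡ 22; y = λ·(22 - 22) - 2 ≡ 27. → (22, 27)
6P: (22, 27) + (1, 5). λ = (5 - 27)/(1 - 22) ≡ 7/8 mod 29. 8⁻¹ ≡ 11 (mod 29), so λ ≡ 19.
  x = λ² - 22 - 1 = 361 - 23 ≡ 19; y = λ·(22 - 19) - 27 ≡ 1. → (19, 1)
7P: (19, 1) + (1, 5). λ = (5 - 1)/(1 - 19) ≡ 4/11 mod 29. 11⁻¹ ≡ 8 (mod 29), so λ ≡ 3.
  x = λ² - 19 - 1 = 9 - 20 ≡ 18; y = λ·(19 - 18) - 1 ≡ 2. → (18, 2)
8P: (18, 2) + (1, 5). λ = (5 - 2)/(1 - 18) ≡ 3/12 mod 29. 12⁻¹ ≡ 17 (mod 29) since 12·17 = 204 ≡ 1, so λ ≡ 22.
  x = λ² - 18 - 1 = 484 - 19 ≡ 1; y = λ·(18 - 1) - 2 ≡ 24. → (1, 24)
9P: (1, 24) + (1, 5): same x and y₁ ≡ -y₂, so the sum is the point at infinity.
9P = the point at infinity, so the order is 9.

9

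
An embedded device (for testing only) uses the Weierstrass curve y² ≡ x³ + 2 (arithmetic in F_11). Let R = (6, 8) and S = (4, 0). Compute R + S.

(6, 8) + (4, 0). λ = (0 - 8)/(4 - 6) ≡ 3/9 mod 11. 9⁻¹ ≡ 5 (mod 11), so λ ≡ 4.
  x = λ² - 6 - 4 = 16 - 10 ≡ 6; y = λ·(6 - 6) - 8 ≡ 3. → (6, 3)

(6, 3)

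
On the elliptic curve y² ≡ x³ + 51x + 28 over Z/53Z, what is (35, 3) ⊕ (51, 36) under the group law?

(5, 39)

(35, 3) + (51, 36). λ = (36 - 3)/(51 - 35) ≡ 33/16 mod 53. 16⁻¹ ≡ 10 (mod 53), so λ ≡ 12.
  x = λ² - 35 - 51 = 144 - 86 ≡ 5; y = λ·(35 - 5) - 3 ≡ 39. → (5, 39)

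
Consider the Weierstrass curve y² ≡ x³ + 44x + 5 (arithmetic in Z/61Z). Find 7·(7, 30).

Write G = (7, 30).
Double-and-add on 7 = (111)₂. Start with G = (7, 30) for the leading 1-bit.
double: tangent at (7, 30): λ = (3·7² + 44)/(2·30) ≡ 8/60. 60⁻¹ ≡ 60 (mod 61) since 60·60 = 3600 ≡ 1, so λ ≡ 8·60 ≡ 53.
  x = λ² - 7 - 7 = 2809 - 14 ≡ 50; y = λ·(7 - 50) - 30 ≡ 9. → (50, 9)
add G: (50, 9) + (7, 30). λ = (30 - 9)/(7 - 50) ≡ 21/18 mod 61. 18⁻¹ ≡ 17 (mod 61) since 18·17 = 306 ≡ 1, so λ ≡ 52.
  x = λ² - 50 - 7 = 2704 - 57 ≡ 24; y = λ·(50 - 24) - 9 ≡ 1. → (24, 1)
double: tangent at (24, 1): λ = (3·24² + 44)/(2·1) ≡ 3/2. 2⁻¹ ≡ 31 (mod 61), so λ ≡ 3·31 ≡ 32.
  x = λ² - 24 - 24 = 1024 - 48 ≡ 0; y = λ·(24 - 0) - 1 ≡ 35. → (0, 35)
add G: (0, 35) + (7, 30). λ = (30 - 35)/(7 - 0) ≡ 56/7 mod 61. 7⁻¹ ≡ 35 (mod 61), so λ ≡ 8.
  x = λ² - 0 - 7 = 64 - 7 ≡ 57; y = λ·(0 - 57) - 35 ≡ 58. → (57, 58)

(57, 58)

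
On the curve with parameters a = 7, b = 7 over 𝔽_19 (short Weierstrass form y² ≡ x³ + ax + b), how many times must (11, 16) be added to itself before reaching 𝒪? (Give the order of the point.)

2P: tangent at (11, 16): λ = (3·11² + 7)/(2·16) ≡ 9/13. 13⁻¹ ≡ 3 (mod 19), so λ ≡ 9·3 ≡ 8.
  x = λ² - 11 - 11 = 64 - 22 ≡ 4; y = λ·(11 - 4) - 16 ≡ 2. → (4, 2)
3P: (4, 2) + (11, 16). λ = (16 - 2)/(11 - 4) ≡ 14/7 mod 19. 7⁻¹ ≡ 11 (mod 19), so λ ≡ 2.
  x = λ² - 4 - 11 = 4 - 15 ≡ 8; y = λ·(4 - 8) - 2 ≡ 9. → (8, 9)
4P: (8, 9) + (11, 16). λ = (16 - 9)/(11 - 8) ≡ 7/3 mod 19. 3⁻¹ ≡ 13 (mod 19), so λ ≡ 15.
  x = λ² - 8 - 11 = 225 - 19 ≡ 16; y = λ·(8 - 16) - 9 ≡ 4. → (16, 4)
5P: (16, 4) + (11, 16). λ = (16 - 4)/(11 - 16) ≡ 12/14 mod 19. 14⁻¹ ≡ 15 (mod 19), so λ ≡ 9.
  x = λ² - 16 - 11 = 81 - 27 ≡ 16; y = λ·(16 - 16) - 4 ≡ 15. → (16, 15)
6P: (16, 15) + (11, 16). λ = (16 - 15)/(11 - 16) ≡ 1/14 mod 19. 14⁻¹ ≡ 15 (mod 19), so λ ≡ 15.
  x = λ² - 16 - 11 = 225 - 27 ≡ 8; y = λ·(16 - 8) - 15 ≡ 10. → (8, 10)
7P: (8, 10) + (11, 16). λ = (16 - 10)/(11 - 8) ≡ 6/3 mod 19. 3⁻¹ ≡ 13 (mod 19), so λ ≡ 2.
  x = λ² - 8 - 11 = 4 - 19 ≡ 4; y = λ·(8 - 4) - 10 ≡ 17. → (4, 17)
8P: (4, 17) + (11, 16). λ = (16 - 17)/(11 - 4) ≡ 18/7 mod 19. 7⁻¹ ≡ 11 (mod 19) since 7·11 = 77 ≡ 1, so λ ≡ 8.
  x = λ² - 4 - 11 = 64 - 15 ≡ 11; y = λ·(4 - 11) - 17 ≡ 3. → (11, 3)
9P: (11, 3) + (11, 16): same x and y₁ ≡ -y₂, so the sum is 𝒪.
9P = 𝒪, so the order is 9.

9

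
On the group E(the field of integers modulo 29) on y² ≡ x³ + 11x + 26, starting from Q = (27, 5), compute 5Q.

O

Repeated addition: build up to 5Q.
2Q: tangent at (27, 5): λ = (3·27² + 11)/(2·5) ≡ 23/10. 10⁻¹ ≡ 3 (mod 29), so λ ≡ 23·3 ≡ 11.
  x = λ² - 27 - 27 = 121 - 54 ≡ 9; y = λ·(27 - 9) - 5 ≡ 19. → (9, 19)
3Q: (9, 19) + (27, 5). λ = (5 - 19)/(27 - 9) ≡ 15/18 mod 29. 18⁻¹ ≡ 21 (mod 29), so λ ≡ 25.
  x = λ² - 9 - 27 = 625 - 36 ≡ 9; y = λ·(9 - 9) - 19 ≡ 10. → (9, 10)
4Q: (9, 10) + (27, 5). λ = (5 - 10)/(27 - 9) ≡ 24/18 mod 29. 18⁻¹ ≡ 21 (mod 29), so λ ≡ 11.
  x = λ² - 9 - 27 = 121 - 36 ≡ 27; y = λ·(9 - 27) - 10 ≡ 24. → (27, 24)
5Q: (27, 24) + (27, 5): same x and y₁ ≡ -y₂, so the sum is O.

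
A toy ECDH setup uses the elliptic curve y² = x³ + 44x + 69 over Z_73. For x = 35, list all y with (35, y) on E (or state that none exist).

x³ + 44x + 69 = 44484 ≡ 27 (mod 73).
Square roots of 27 mod 73: 10 and 63 (since 10² = 100 ≡ 27).

10, 63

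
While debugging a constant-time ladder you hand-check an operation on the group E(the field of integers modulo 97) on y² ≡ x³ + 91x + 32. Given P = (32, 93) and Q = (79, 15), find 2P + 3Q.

First 2P:
Repeated addition: build up to 2P.
2P: tangent at (32, 93): λ = (3·32² + 91)/(2·93) ≡ 59/89. 89⁻¹ ≡ 12 (mod 97) since 89·12 = 1068 ≡ 1, so λ ≡ 59·12 ≡ 29.
  x = λ² - 32 - 32 = 841 - 64 ≡ 1; y = λ·(32 - 1) - 93 ≡ 30. → (1, 30)
2P = (1, 30).
Next 3Q:
Repeated addition: build up to 3Q.
2Q: tangent at (79, 15): λ = (3·79² + 91)/(2·15) ≡ 93/30. 30⁻¹ ≡ 55 (mod 97), so λ ≡ 93·55 ≡ 71.
  x = λ² - 79 - 79 = 5041 - 158 ≡ 33; y = λ·(79 - 33) - 15 ≡ 50. → (33, 50)
3Q: (33, 50) + (79, 15). λ = (15 - 50)/(79 - 33) ≡ 62/46 mod 97. 46⁻¹ ≡ 19 (mod 97) since 46·19 = 874 ≡ 1, so λ ≡ 14.
  x = λ² - 33 - 79 = 196 - 112 ≡ 84; y = λ·(33 - 84) - 50 ≡ 12. → (84, 12)
3Q = (84, 12).
Finally 2P + 3Q:
(1, 30) + (84, 12). λ = (12 - 30)/(84 - 1) ≡ 79/83 mod 97. 83⁻¹ ≡ 90 (mod 97), so λ ≡ 29.
  x = λ² - 1 - 84 = 841 - 85 ≡ 77; y = λ·(1 - 77) - 30 ≡ 94. → (77, 94)

(77, 94)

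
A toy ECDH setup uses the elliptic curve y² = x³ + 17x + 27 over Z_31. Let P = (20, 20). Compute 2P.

(27, 22)

tangent at (20, 20): λ = (3·20² + 17)/(2·20) ≡ 8/9. 9⁻¹ ≡ 7 (mod 31) since 9·7 = 63 ≡ 1, so λ ≡ 8·7 ≡ 25.
  x = λ² - 20 - 20 = 625 - 40 ≡ 27; y = λ·(20 - 27) - 20 ≡ 22. → (27, 22)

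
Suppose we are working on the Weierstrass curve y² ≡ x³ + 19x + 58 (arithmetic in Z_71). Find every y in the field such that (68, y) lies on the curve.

20, 51

x³ + 19x + 58 = 315782 ≡ 45 (mod 71).
Square roots of 45 mod 71: 20 and 51 (since 20² = 400 ≡ 45).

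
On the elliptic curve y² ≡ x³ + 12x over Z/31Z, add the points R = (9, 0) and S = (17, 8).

(9, 0) + (17, 8). λ = (8 - 0)/(17 - 9) ≡ 8/8 mod 31. 8⁻¹ ≡ 4 (mod 31) since 8·4 = 32 ≡ 1, so λ ≡ 1.
  x = λ² - 9 - 17 = 1 - 26 ≡ 6; y = λ·(9 - 6) - 0 ≡ 3. → (6, 3)

(6, 3)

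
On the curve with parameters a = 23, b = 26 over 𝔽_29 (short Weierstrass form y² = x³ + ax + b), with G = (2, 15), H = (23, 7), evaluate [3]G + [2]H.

(10, 26)

First 3G:
Repeated addition: build up to 3G.
2G: tangent at (2, 15): λ = (3·2² + 23)/(2·15) ≡ 6/1. 1⁻¹ ≡ 1 (mod 29), so λ ≡ 6·1 ≡ 6.
  x = λ² - 2 - 2 = 36 - 4 ≡ 3; y = λ·(2 - 3) - 15 ≡ 8. → (3, 8)
3G: (3, 8) + (2, 15). λ = (15 - 8)/(2 - 3) ≡ 7/28 mod 29. 28⁻¹ ≡ 28 (mod 29), so λ ≡ 22.
  x = λ² - 3 - 2 = 484 - 5 ≡ 15; y = λ·(3 - 15) - 8 ≡ 18. → (15, 18)
3G = (15, 18).
Next 2H:
Repeated addition: build up to 2H.
2H: tangent at (23, 7): λ = (3·23² + 23)/(2·7) ≡ 15/14. 14⁻¹ ≡ 27 (mod 29), so λ ≡ 15·27 ≡ 28.
  x = λ² - 23 - 23 = 784 - 46 ≡ 13; y = λ·(23 - 13) - 7 ≡ 12. → (13, 12)
2H = (13, 12).
Finally 3G + 2H:
(15, 18) + (13, 12). λ = (12 - 18)/(13 - 15) ≡ 23/27 mod 29. 27⁻¹ ≡ 14 (mod 29) since 27·14 = 378 ≡ 1, so λ ≡ 3.
  x = λ² - 15 - 13 = 9 - 28 ≡ 10; y = λ·(15 - 10) - 18 ≡ 26. → (10, 26)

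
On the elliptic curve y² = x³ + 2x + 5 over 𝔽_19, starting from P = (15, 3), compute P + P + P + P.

Repeated addition: build up to 4P.
2P: tangent at (15, 3): λ = (3·15² + 2)/(2·3) ≡ 12/6. 6⁻¹ ≡ 16 (mod 19), so λ ≡ 12·16 ≡ 2.
  x = λ² - 15 - 15 = 4 - 30 ≡ 12; y = λ·(15 - 12) - 3 ≡ 3. → (12, 3)
3P: (12, 3) + (15, 3). λ = (3 - 3)/(15 - 12) ≡ 0/3 mod 19. 3⁻¹ ≡ 13 (mod 19) since 3·13 = 39 ≡ 1, so λ ≡ 0.
  x = λ² - 12 - 15 = 0 - 27 ≡ 11; y = λ·(12 - 11) - 3 ≡ 16. → (11, 16)
4P: (11, 16) + (15, 3). λ = (3 - 16)/(15 - 11) ≡ 6/4 mod 19. 4⁻¹ ≡ 5 (mod 19), so λ ≡ 11.
  x = λ² - 11 - 15 = 121 - 26 ≡ 0; y = λ·(11 - 0) - 16 ≡ 10. → (0, 10)

(0, 10)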